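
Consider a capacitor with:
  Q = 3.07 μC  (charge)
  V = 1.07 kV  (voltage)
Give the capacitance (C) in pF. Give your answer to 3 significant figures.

2870 pF

C is given directly by: C = Q/V.
Q = 3.07 μC = 3.070×10^-6 C; V = 1.07 kV = 1070 V.
C = 2.869×10^-9 F
2.869×10^-9 F × (1 pF / 1.000×10^-12 F) = 2869 pF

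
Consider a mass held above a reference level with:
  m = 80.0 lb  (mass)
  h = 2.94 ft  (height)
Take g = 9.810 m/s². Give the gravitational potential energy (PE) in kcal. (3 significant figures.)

PE is given directly by: PE = mgh.
m = 80.0 lb = 36.29 kg; h = 2.94 ft = 0.8961 m; g = 9.810 m/s².
PE = 319.0 J
319.0 J × (1 kcal / 4184 J) = 0.07624 kcal

0.0762 kcal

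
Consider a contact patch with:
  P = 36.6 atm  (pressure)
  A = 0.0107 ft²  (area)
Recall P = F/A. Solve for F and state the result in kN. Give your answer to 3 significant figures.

Rearranging P = F/A for F: F = P·A.
P = 36.6 atm = 3.708×10^6 Pa; A = 0.0107 ft² = 9.941×10^-4 m².
F = 3686 N  (the unit combination reduces to kg·m/s² = N)
3686 N × (1 kN / 1000 N) = 3.686 kN

3.69 kN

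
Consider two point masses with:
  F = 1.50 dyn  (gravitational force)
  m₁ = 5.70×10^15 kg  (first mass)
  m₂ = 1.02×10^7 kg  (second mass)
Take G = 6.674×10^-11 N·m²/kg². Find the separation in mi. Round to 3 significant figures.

Rearranging: r = √(G·m₁m₂/F).
F = 1.50 dyn = 1.500×10^-5 N; m₁ = 5.70×10^15 kg; m₂ = 1.02×10^7 kg; G = 6.674×10^-11 N·m²/kg².
r = 5.086×10^8 m
5.086×10^8 m × (1 mi / 1609 m) = 3.160×10^5 mi

3.16×10^5 mi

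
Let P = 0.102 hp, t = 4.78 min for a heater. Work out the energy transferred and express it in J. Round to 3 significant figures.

21800 J

Rearranging: W = P·t.
P = 0.102 hp = 76.06 W; t = 4.78 min = 286.8 s.
W = 21814 J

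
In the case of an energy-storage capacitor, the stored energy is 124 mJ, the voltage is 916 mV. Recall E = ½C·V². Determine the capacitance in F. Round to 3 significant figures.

0.296 F

Solving E = ½C·V² for C: C = 2E/V².
E = 124 mJ = 0.1240 J; V = 916 mV = 0.9160 V.
C = 0.2956 F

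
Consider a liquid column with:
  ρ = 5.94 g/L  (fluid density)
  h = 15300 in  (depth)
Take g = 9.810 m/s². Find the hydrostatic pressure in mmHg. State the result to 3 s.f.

P is given directly by: P = ρgh.
ρ = 5.94 g/L = 5.940 kg/m³; h = 15300 in = 388.6 m; g = 9.810 m/s².
P = 22645 Pa  (the unit combination reduces to kg/(m·s²) = Pa)
22645 Pa × (1 mmHg / 133.3 Pa) = 169.9 mmHg

170 mmHg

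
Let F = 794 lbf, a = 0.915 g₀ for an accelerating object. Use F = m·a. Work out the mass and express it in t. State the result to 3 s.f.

0.394 t

Solving F = m·a for m: m = F/a.
F = 794 lbf = 3532 N; a = 0.915 g₀ = 8.973 m/s².
m = 393.6 kg
393.6 kg × (1 t / 1000 kg) = 0.3936 t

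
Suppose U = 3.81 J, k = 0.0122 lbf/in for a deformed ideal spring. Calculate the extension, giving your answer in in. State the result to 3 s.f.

74.4 in

Rearranging U = ½k·x² for x: x = √(2U/k).
U = 3.81 J; k = 0.0122 lbf/in = 2.137 N/m.
x = 1.889 m
1.889 m × (1 in / 0.02540 m) = 74.35 in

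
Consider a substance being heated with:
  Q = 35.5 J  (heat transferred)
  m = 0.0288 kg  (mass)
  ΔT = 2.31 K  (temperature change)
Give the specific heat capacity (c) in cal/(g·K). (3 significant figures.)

Rearranging: c = Q/(m·ΔT).
Q = 35.5 J; m = 0.0288 kg; ΔT = 2.31 K.
c = 533.6 J/(kg·K)
533.6 J/(kg·K) × (1 cal/(g·K) / 4184 J/(kg·K)) = 0.1275 cal/(g·K)

0.128 cal/(g·K)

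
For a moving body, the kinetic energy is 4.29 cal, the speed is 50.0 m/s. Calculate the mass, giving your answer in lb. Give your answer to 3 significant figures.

0.0317 lb

Solving KE = ½mv² for m: m = 2·KE/v².
KE = 4.29 cal = 17.95 J; v = 50.0 m/s.
m = 0.01436 kg
0.01436 kg × (1 lb / 0.4536 kg) = 0.03166 lb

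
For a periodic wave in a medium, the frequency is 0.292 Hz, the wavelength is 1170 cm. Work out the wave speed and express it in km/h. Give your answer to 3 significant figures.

v is given directly by: v = fλ.
f = 0.292 Hz; λ = 1170 cm = 11.70 m.
v = 3.416 m/s
3.416 m/s × (1 km/h / 0.2778 m/s) = 12.30 km/h

12.3 km/h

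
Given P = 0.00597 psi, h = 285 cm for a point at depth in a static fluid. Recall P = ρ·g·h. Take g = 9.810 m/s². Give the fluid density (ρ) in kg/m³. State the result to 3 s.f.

Rearranging P = ρ·g·h for ρ: ρ = P/(g·h).
P = 0.00597 psi = 41.16 Pa; h = 285 cm = 2.850 m; g = 9.810 m/s².
ρ = 1.472 kg/m³

1.47 kg/m³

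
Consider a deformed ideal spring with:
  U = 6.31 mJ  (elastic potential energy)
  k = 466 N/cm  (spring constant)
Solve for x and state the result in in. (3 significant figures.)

Rearranging: x = √(2U/k).
U = 6.31 mJ = 0.006310 J; k = 466 N/cm = 46600 N/m.
x = 5.204×10^-4 m
5.204×10^-4 m × (1 in / 0.02540 m) = 0.02049 in

0.0205 in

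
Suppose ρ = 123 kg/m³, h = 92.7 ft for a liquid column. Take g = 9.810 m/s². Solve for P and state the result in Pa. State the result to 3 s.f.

34100 Pa

P is given directly by: P = ρgh.
ρ = 123 kg/m³; h = 92.7 ft = 28.25 m; g = 9.810 m/s².
P = 34093 Pa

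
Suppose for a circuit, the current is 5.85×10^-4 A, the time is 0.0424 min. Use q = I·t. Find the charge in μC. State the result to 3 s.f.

1490 μC

Directly: q = It.
I = 5.85×10^-4 A; t = 0.0424 min = 2.544 s.
q = 0.001488 C
0.001488 C × (1 μC / 1.000×10^-6 C) = 1488 μC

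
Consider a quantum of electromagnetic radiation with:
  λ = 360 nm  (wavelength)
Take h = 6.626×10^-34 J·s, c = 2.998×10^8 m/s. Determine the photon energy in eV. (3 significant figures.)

Directly: E = hc/λ.
λ = 360 nm = 3.600×10^-7 m; h = 6.626×10^-34 J·s; c = 2.998×10^8 m/s.
E = 5.518×10^-19 J
5.518×10^-19 J × (1 eV / 1.602×10^-19 J) = 3.444 eV

3.44 eV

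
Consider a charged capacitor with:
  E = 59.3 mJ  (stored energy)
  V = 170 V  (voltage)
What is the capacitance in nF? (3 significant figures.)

4100 nF

Rearranging E = ½C·V² for C: C = 2E/V².
E = 59.3 mJ = 0.05930 J; V = 170 V.
C = 4.104×10^-6 F
4.104×10^-6 F × (1 nF / 1.000×10^-9 F) = 4104 nF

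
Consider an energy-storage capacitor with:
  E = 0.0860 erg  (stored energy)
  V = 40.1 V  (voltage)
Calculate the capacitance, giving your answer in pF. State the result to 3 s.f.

Rearranging: C = 2E/V².
E = 0.0860 erg = 8.600×10^-9 J; V = 40.1 V.
C = 1.070×10^-11 F
1.070×10^-11 F × (1 pF / 1.000×10^-12 F) = 10.70 pF

10.7 pF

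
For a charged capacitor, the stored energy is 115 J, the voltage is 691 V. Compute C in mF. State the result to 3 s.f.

0.482 mF

Solving E = ½C·V² for C: C = 2E/V².
E = 115 J; V = 691 V.
C = 4.817×10^-4 F
4.817×10^-4 F × (1 mF / 0.001000 F) = 0.4817 mF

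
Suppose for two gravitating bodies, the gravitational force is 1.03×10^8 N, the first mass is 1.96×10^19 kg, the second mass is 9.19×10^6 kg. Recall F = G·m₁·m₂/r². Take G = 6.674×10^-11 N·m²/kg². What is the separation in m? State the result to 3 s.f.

Rearranging F = G·m₁·m₂/r² for r: r = √(G·m₁m₂/F).
F = 1.03×10^8 N; m₁ = 1.96×10^19 kg; m₂ = 9.19×10^6 kg; G = 6.674×10^-11 N·m²/kg².
r = 10803 m

10800 m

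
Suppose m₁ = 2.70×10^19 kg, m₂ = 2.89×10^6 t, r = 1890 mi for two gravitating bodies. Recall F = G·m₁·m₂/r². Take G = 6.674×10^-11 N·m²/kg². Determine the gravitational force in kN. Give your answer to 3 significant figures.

From Newton's law of gravitation: F = Gm₁m₂/r².
m₁ = 2.70×10^19 kg; m₂ = 2.89×10^6 t = 2.890×10^9 kg; r = 1890 mi = 3.042×10^6 m; G = 6.674×10^-11 N·m²/kg².
F = 5.629×10^5 N
5.629×10^5 N × (1 kN / 1000 N) = 562.9 kN

563 kN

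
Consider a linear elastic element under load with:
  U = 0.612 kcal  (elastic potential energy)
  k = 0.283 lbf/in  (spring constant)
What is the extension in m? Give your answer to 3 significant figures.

10.2 m

Solving U = ½k·x² for x: x = √(2U/k).
U = 0.612 kcal = 2561 J; k = 0.283 lbf/in = 49.56 N/m.
x = 10.17 m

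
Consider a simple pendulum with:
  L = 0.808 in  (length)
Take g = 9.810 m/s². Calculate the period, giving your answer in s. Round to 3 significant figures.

T is given directly by: T = 2π√(L/g).
L = 0.808 in = 0.02052 m; g = 9.810 m/s².
T = 0.2874 s

0.287 s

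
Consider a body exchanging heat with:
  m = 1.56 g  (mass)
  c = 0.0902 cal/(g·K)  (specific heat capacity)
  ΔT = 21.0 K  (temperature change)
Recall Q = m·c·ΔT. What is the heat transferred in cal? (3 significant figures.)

2.95 cal

Q is given directly by: Q = mcΔT.
m = 1.56 g = 0.001560 kg; c = 0.0902 cal/(g·K) = 377.4 J/(kg·K); ΔT = 21.0 K.
Q = 12.36 J  (the unit combination reduces to kg·m²/s² = J)
12.36 J × (1 cal / 4.184 J) = 2.955 cal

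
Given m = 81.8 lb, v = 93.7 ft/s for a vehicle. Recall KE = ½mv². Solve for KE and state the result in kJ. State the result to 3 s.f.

KE is given directly by: KE = ½mv².
m = 81.8 lb = 37.10 kg; v = 93.7 ft/s = 28.56 m/s.
KE = 15132 J  (the unit combination reduces to kg·m²/s² = J)
15132 J × (1 kJ / 1000 J) = 15.13 kJ

15.1 kJ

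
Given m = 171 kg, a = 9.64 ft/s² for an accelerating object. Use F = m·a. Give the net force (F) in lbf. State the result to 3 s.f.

113 lbf

Directly: F = m·a.
m = 171 kg; a = 9.64 ft/s² = 2.938 m/s².
F = 502.4 N
502.4 N × (1 lbf / 4.448 N) = 113.0 lbf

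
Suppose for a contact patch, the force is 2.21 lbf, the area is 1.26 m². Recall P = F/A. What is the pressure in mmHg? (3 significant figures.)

0.0585 mmHg

Directly: P = F/A.
F = 2.21 lbf = 9.831 N; A = 1.26 m².
P = 7.802 Pa
7.802 Pa × (1 mmHg / 133.3 Pa) = 0.05852 mmHg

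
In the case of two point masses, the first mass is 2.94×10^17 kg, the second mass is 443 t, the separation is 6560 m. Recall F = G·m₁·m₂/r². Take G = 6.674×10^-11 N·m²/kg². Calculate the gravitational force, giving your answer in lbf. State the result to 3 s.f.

From Newton's law of gravitation: F = Gm₁m₂/r².
m₁ = 2.94×10^17 kg; m₂ = 443 t = 4.430×10^5 kg; r = 6560 m; G = 6.674×10^-11 N·m²/kg².
F = 2.020×10^5 N
2.020×10^5 N × (1 lbf / 4.448 N) = 45409 lbf

45400 lbf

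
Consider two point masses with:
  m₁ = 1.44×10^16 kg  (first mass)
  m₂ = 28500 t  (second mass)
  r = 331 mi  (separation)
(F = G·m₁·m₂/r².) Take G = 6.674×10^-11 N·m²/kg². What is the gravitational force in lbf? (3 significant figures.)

21.7 lbf

From Newton's law of gravitation: F = Gm₁m₂/r².
m₁ = 1.44×10^16 kg; m₂ = 28500 t = 2.850×10^7 kg; r = 331 mi = 5.327×10^5 m; G = 6.674×10^-11 N·m²/kg².
F = 96.52 N
96.52 N × (1 lbf / 4.448 N) = 21.70 lbf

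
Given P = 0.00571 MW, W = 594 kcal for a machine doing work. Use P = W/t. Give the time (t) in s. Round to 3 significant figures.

435 s

Rearranging: t = W/P.
P = 0.00571 MW = 5710 W; W = 594 kcal = 2.485×10^6 J.
t = 435.3 s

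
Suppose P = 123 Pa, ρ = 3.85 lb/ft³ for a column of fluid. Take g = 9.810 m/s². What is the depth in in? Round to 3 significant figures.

Solving P = ρ·g·h for h: h = P/(ρ·g).
P = 123 Pa; ρ = 3.85 lb/ft³ = 61.67 kg/m³; g = 9.810 m/s².
h = 0.2033 m
0.2033 m × (1 in / 0.02540 m) = 8.004 in

8.00 in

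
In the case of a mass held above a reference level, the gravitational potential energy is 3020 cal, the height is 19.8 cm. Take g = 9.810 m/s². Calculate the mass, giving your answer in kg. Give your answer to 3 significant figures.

Rearranging: m = PE/(g·h).
PE = 3020 cal = 12636 J; h = 19.8 cm = 0.1980 m; g = 9.810 m/s².
m = 6505 kg

6510 kg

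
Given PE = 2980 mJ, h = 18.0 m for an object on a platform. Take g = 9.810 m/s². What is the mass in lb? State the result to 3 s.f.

Solving PE = m·g·h for m: m = PE/(g·h).
PE = 2980 mJ = 2.980 J; h = 18.0 m; g = 9.810 m/s².
m = 0.01688 kg
0.01688 kg × (1 lb / 0.4536 kg) = 0.03721 lb

0.0372 lb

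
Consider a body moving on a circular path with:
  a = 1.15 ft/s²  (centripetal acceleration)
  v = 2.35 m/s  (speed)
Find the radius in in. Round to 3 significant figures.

Solving a = v²/r for r: r = v²/a.
a = 1.15 ft/s² = 0.3505 m/s²; v = 2.35 m/s.
r = 15.76 m
15.76 m × (1 in / 0.02540 m) = 620.3 in

620 in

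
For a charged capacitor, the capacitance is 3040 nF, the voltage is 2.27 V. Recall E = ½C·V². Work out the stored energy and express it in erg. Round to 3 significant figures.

Directly: E = ½CV².
C = 3040 nF = 3.040×10^-6 F; V = 2.27 V.
E = 7.832×10^-6 J
7.832×10^-6 J × (1 erg / 1.000×10^-7 J) = 78.32 erg

78.3 erg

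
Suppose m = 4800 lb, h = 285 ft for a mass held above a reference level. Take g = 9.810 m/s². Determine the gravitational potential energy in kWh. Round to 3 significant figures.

0.515 kWh

PE is given directly by: PE = mgh.
m = 4800 lb = 2177 kg; h = 285 ft = 86.87 m; g = 9.810 m/s².
PE = 1.855×10^6 J  (the unit combination reduces to kg·m²/s² = J)
1.855×10^6 J × (1 kWh / 3.600×10^6 J) = 0.5154 kWh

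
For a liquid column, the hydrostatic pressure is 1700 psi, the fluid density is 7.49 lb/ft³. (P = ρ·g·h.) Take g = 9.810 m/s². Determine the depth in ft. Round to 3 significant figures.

32700 ft

Rearranging: h = P/(ρ·g).
P = 1700 psi = 1.172×10^7 Pa; ρ = 7.49 lb/ft³ = 120.0 kg/m³; g = 9.810 m/s².
h = 9959 m
9959 m × (1 ft / 0.3048 m) = 32672 ft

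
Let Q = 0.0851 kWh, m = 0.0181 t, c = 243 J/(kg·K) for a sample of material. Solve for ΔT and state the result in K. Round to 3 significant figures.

69.7 K

Solving Q = m·c·ΔT for ΔT: ΔT = Q/(m·c).
Q = 0.0851 kWh = 3.064×10^5 J; m = 0.0181 t = 18.10 kg; c = 243 J/(kg·K).
ΔT = 69.65 K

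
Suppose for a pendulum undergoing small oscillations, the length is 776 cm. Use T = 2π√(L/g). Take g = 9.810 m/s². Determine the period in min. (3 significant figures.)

0.0931 min

Directly: T = 2π√(L/g).
L = 776 cm = 7.760 m; g = 9.810 m/s².
T = 5.588 s
5.588 s × (1 min / 60.00 s) = 0.09314 min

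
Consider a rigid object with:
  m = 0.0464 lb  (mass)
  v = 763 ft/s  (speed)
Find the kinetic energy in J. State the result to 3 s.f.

569 J

Directly: KE = ½mv².
m = 0.0464 lb = 0.02105 kg; v = 763 ft/s = 232.6 m/s.
KE = 569.2 J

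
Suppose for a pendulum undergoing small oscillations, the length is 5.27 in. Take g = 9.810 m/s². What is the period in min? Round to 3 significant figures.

Directly: T = 2π√(L/g).
L = 5.27 in = 0.1339 m; g = 9.810 m/s².
T = 0.7340 s
0.7340 s × (1 min / 60.00 s) = 0.01223 min

0.0122 min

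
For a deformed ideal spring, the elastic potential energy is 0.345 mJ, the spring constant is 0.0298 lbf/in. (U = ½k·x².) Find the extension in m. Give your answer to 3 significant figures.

0.0115 m

Rearranging: x = √(2U/k).
U = 0.345 mJ = 3.450×10^-4 J; k = 0.0298 lbf/in = 5.219 N/m.
x = 0.01150 m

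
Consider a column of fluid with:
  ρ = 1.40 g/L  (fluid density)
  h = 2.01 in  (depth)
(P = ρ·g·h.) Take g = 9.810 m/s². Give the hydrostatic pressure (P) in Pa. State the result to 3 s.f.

0.701 Pa

P is given directly by: P = ρgh.
ρ = 1.40 g/L = 1.400 kg/m³; h = 2.01 in = 0.05105 m; g = 9.810 m/s².
P = 0.7012 Pa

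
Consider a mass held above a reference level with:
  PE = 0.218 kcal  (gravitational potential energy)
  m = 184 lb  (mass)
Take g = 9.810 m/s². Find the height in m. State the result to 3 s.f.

Solving PE = m·g·h for h: h = PE/(m·g).
PE = 0.218 kcal = 912.1 J; m = 184 lb = 83.46 kg; g = 9.810 m/s².
h = 1.114 m

1.11 m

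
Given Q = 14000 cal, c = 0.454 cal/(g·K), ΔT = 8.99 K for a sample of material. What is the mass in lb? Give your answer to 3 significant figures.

Rearranging Q = m·c·ΔT for m: m = Q/(c·ΔT).
Q = 14000 cal = 58576 J; c = 0.454 cal/(g·K) = 1900 J/(kg·K); ΔT = 8.99 K.
m = 3.430 kg
3.430 kg × (1 lb / 0.4536 kg) = 7.562 lb

7.56 lb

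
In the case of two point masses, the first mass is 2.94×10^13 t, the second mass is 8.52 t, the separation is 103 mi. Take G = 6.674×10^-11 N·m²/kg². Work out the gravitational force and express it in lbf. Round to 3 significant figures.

Directly: F = Gm₁m₂/r².
m₁ = 2.94×10^13 t = 2.940×10^16 kg; m₂ = 8.52 t = 8520 kg; r = 103 mi = 1.658×10^5 m; G = 6.674×10^-11 N·m²/kg².
F = 0.6084 N
0.6084 N × (1 lbf / 4.448 N) = 0.1368 lbf

0.137 lbf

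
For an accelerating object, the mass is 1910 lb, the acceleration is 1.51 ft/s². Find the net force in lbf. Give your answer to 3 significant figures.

89.6 lbf

From Newton's second law: F = m·a.
m = 1910 lb = 866.4 kg; a = 1.51 ft/s² = 0.4602 m/s².
F = 398.7 N  (the unit combination reduces to kg·m/s² = N)
398.7 N × (1 lbf / 4.448 N) = 89.64 lbf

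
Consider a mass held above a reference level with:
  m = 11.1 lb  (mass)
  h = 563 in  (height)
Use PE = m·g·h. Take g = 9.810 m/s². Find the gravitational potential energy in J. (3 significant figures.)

Directly: PE = mgh.
m = 11.1 lb = 5.035 kg; h = 563 in = 14.30 m; g = 9.810 m/s².
PE = 706.3 J

706 J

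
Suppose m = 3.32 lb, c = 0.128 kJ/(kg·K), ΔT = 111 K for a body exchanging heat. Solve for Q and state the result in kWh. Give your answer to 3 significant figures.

0.00594 kWh

Q is given directly by: Q = mcΔT.
m = 3.32 lb = 1.506 kg; c = 0.128 kJ/(kg·K) = 128.0 J/(kg·K); ΔT = 111 K.
Q = 21396 J
21396 J × (1 kWh / 3.600×10^6 J) = 0.005943 kWh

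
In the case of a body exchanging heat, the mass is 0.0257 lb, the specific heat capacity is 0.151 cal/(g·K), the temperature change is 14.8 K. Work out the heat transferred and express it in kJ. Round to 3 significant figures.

0.109 kJ

Q is given directly by: Q = mcΔT.
m = 0.0257 lb = 0.01166 kg; c = 0.151 cal/(g·K) = 631.8 J/(kg·K); ΔT = 14.8 K.
Q = 109.0 J
109.0 J × (1 kJ / 1000 J) = 0.1090 kJ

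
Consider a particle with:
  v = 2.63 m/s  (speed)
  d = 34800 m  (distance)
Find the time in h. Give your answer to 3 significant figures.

3.68 h

Rearranging v = d/t for t: t = d/v.
v = 2.63 m/s; d = 34800 m.
t = 13232 s
13232 s × (1 h / 3600 s) = 3.676 h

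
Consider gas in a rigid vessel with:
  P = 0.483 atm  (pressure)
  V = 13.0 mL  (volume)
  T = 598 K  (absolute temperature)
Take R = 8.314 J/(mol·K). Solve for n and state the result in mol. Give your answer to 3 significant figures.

1.28×10^-4 mol

Solving PV = nRT for n: n = PV/(RT).
P = 0.483 atm = 48940 Pa; V = 13.0 mL = 1.300×10^-5 m³; T = 598 K; R = 8.314 J/(mol·K).
n = 1.280×10^-4 mol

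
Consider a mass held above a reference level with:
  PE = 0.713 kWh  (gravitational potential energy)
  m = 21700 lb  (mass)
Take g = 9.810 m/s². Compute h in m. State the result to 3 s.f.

Rearranging PE = m·g·h for h: h = PE/(m·g).
PE = 0.713 kWh = 2.567×10^6 J; m = 21700 lb = 9843 kg; g = 9.810 m/s².
h = 26.58 m

26.6 m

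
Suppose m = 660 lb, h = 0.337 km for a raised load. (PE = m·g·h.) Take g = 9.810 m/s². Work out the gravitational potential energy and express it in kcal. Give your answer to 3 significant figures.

PE is given directly by: PE = mgh.
m = 660 lb = 299.4 kg; h = 0.337 km = 337.0 m; g = 9.810 m/s².
PE = 9.897×10^5 J
9.897×10^5 J × (1 kcal / 4184 J) = 236.5 kcal

237 kcal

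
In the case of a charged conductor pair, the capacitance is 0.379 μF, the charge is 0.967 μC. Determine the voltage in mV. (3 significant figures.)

2550 mV

Solving C = Q/V for V: V = Q/C.
C = 0.379 μF = 3.790×10^-7 F; Q = 0.967 μC = 9.670×10^-7 C.
V = 2.551 V  (the unit combination reduces to kg·m²/(A·s³) = V)
2.551 V × (1 mV / 0.001000 V) = 2551 mV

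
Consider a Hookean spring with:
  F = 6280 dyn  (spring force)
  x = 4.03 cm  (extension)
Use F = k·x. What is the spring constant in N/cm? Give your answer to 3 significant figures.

0.0156 N/cm

From Hooke's law: k = F/x.
F = 6280 dyn = 0.06280 N; x = 4.03 cm = 0.04030 m.
k = 1.558 N/m
1.558 N/m × (1 N/cm / 100.0 N/m) = 0.01558 N/cm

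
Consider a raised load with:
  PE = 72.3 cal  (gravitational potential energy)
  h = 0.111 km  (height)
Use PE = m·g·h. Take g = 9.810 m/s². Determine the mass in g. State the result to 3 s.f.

Rearranging PE = m·g·h for m: m = PE/(g·h).
PE = 72.3 cal = 302.5 J; h = 0.111 km = 111.0 m; g = 9.810 m/s².
m = 0.2778 kg
0.2778 kg × (1 g / 0.001000 kg) = 277.8 g

278 g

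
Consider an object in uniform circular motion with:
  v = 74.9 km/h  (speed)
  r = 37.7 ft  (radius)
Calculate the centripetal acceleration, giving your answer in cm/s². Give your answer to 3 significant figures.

3770 cm/s²

a is given directly by: a = v²/r.
v = 74.9 km/h = 20.81 m/s; r = 37.7 ft = 11.49 m.
a = 37.67 m/s²
37.67 m/s² × (1 cm/s² / 0.01000 m/s²) = 3767 cm/s²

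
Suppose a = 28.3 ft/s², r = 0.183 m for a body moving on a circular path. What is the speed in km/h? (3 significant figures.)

Rearranging: v = √(a·r).
a = 28.3 ft/s² = 8.626 m/s²; r = 0.183 m.
v = 1.256 m/s
1.256 m/s × (1 km/h / 0.2778 m/s) = 4.523 km/h

4.52 km/h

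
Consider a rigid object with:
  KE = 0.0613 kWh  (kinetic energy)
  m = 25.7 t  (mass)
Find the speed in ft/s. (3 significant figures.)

Rearranging KE = ½mv² for v: v = √(2·KE/m).
KE = 0.0613 kWh = 2.207×10^5 J; m = 25.7 t = 25700 kg.
v = 4.144 m/s
4.144 m/s × (1 ft/s / 0.3048 m/s) = 13.60 ft/s

13.6 ft/s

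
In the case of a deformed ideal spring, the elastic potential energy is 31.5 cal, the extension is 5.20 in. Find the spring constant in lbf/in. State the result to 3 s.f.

Rearranging: k = 2U/x².
U = 31.5 cal = 131.8 J; x = 5.20 in = 0.1321 m.
k = 15110 N/m
15110 N/m × (1 lbf/in / 175.1 N/m) = 86.28 lbf/in

86.3 lbf/in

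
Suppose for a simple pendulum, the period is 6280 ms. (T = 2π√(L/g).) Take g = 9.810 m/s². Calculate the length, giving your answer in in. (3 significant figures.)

386 in

Rearranging T = 2π√(L/g) for L: L = g·(T/2π)².
T = 6280 ms = 6.280 s; g = 9.810 m/s².
L = 9.800 m
9.800 m × (1 in / 0.02540 m) = 385.8 in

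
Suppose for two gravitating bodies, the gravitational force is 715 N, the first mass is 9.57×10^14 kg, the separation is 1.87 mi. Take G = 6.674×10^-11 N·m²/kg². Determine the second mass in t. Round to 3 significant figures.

From Newton's law of gravitation: m₂ = F·r²/(G·m₁).
F = 715 N; m₁ = 9.57×10^14 kg; r = 1.87 mi = 3009 m; G = 6.674×10^-11 N·m²/kg².
m₂ = 1.014×10^5 kg
1.014×10^5 kg × (1 t / 1000 kg) = 101.4 t

101 t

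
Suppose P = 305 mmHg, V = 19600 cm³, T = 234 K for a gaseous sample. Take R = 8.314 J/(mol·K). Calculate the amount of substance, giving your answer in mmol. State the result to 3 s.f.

410 mmol

From the ideal-gas law: n = PV/(RT).
P = 305 mmHg = 40663 Pa; V = 19600 cm³ = 0.01960 m³; T = 234 K; R = 8.314 J/(mol·K).
n = 0.4097 mol
0.4097 mol × (1 mmol / 0.001000 mol) = 409.7 mmol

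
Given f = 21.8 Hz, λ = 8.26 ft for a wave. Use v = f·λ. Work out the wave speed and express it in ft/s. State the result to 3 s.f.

Directly: v = fλ.
f = 21.8 Hz; λ = 8.26 ft = 2.518 m.
v = 54.88 m/s
54.88 m/s × (1 ft/s / 0.3048 m/s) = 180.1 ft/s

180 ft/s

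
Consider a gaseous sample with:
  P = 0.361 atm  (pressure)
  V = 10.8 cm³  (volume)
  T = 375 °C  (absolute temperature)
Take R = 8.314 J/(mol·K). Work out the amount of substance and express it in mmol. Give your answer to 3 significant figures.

0.0733 mmol

From the ideal-gas law: n = PV/(RT).
P = 0.361 atm = 36578 Pa; V = 10.8 cm³ = 1.080×10^-5 m³; T = 375 °C = 648.1 K; R = 8.314 J/(mol·K).
n = 7.331×10^-5 mol
7.331×10^-5 mol × (1 mmol / 0.001000 mol) = 0.07331 mmol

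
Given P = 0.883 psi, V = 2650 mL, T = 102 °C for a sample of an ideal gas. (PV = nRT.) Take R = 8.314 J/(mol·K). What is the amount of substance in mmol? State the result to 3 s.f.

5.17 mmol

From the ideal-gas law: n = PV/(RT).
P = 0.883 psi = 6088 Pa; V = 2650 mL = 0.002650 m³; T = 102 °C = 375.1 K; R = 8.314 J/(mol·K).
n = 0.005173 mol
0.005173 mol × (1 mmol / 0.001000 mol) = 5.173 mmol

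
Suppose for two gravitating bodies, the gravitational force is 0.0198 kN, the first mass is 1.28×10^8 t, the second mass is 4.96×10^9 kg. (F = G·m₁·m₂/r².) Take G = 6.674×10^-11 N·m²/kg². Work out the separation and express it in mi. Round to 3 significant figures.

28.7 mi

Solving F = G·m₁·m₂/r² for r: r = √(G·m₁m₂/F).
F = 0.0198 kN = 19.80 N; m₁ = 1.28×10^8 t = 1.280×10^11 kg; m₂ = 4.96×10^9 kg; G = 6.674×10^-11 N·m²/kg².
r = 46260 m
46260 m × (1 mi / 1609 m) = 28.74 mi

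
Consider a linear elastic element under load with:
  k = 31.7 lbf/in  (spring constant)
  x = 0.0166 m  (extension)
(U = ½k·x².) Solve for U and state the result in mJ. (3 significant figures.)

U is given directly by: U = ½kx².
k = 31.7 lbf/in = 5552 N/m; x = 0.0166 m.
U = 0.7649 J  (the unit combination reduces to kg·m²/s² = J)
0.7649 J × (1 mJ / 0.001000 J) = 764.9 mJ

765 mJ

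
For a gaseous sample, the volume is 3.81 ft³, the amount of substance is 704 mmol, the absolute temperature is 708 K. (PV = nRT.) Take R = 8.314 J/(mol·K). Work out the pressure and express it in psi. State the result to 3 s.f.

From the ideal-gas law: P = nRT/V.
V = 3.81 ft³ = 0.1079 m³; n = 704 mmol = 0.7040 mol; T = 708 K; R = 8.314 J/(mol·K).
P = 38410 Pa
38410 Pa × (1 psi / 6895 Pa) = 5.571 psi

5.57 psi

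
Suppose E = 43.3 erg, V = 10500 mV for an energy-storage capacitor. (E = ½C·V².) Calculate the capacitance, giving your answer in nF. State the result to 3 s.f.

Rearranging: C = 2E/V².
E = 43.3 erg = 4.330×10^-6 J; V = 10500 mV = 10.50 V.
C = 7.855×10^-8 F
7.855×10^-8 F × (1 nF / 1.000×10^-9 F) = 78.55 nF

78.5 nF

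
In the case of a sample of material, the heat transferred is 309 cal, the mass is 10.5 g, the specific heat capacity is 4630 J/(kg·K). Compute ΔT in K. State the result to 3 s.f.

26.6 K

Rearranging: ΔT = Q/(m·c).
Q = 309 cal = 1293 J; m = 10.5 g = 0.01050 kg; c = 4630 J/(kg·K).
ΔT = 26.59 K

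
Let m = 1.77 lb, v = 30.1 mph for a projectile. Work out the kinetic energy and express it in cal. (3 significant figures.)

KE is given directly by: KE = ½mv².
m = 1.77 lb = 0.8029 kg; v = 30.1 mph = 13.46 m/s.
KE = 72.68 J  (the unit combination reduces to kg·m²/s² = J)
72.68 J × (1 cal / 4.184 J) = 17.37 cal

17.4 cal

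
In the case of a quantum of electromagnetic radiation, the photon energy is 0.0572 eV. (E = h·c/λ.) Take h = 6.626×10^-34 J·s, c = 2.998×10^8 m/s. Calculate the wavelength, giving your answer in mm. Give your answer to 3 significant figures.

0.0217 mm

Rearranging: λ = hc/E.
E = 0.0572 eV = 9.164×10^-21 J; h = 6.626×10^-34 J·s; c = 2.998×10^8 m/s.
λ = 2.168×10^-5 m
2.168×10^-5 m × (1 mm / 0.001000 m) = 0.02168 mm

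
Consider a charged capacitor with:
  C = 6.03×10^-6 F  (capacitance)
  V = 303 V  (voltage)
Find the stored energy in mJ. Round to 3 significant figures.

E is given directly by: E = ½CV².
C = 6.03×10^-6 F; V = 303 V.
E = 0.2768 J  (the unit combination reduces to kg·m²/s² = J)
0.2768 J × (1 mJ / 0.001000 J) = 276.8 mJ

277 mJ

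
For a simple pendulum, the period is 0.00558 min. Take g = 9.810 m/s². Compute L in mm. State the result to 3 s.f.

Rearranging: L = g·(T/2π)².
T = 0.00558 min = 0.3348 s; g = 9.810 m/s².
L = 0.02785 m
0.02785 m × (1 mm / 0.001000 m) = 27.85 mm

27.9 mm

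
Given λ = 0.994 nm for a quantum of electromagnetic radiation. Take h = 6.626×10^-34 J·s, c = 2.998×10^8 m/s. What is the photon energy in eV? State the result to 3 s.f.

1250 eV

E is given directly by: E = hc/λ.
λ = 0.994 nm = 9.940×10^-10 m; h = 6.626×10^-34 J·s; c = 2.998×10^8 m/s.
E = 1.998×10^-16 J
1.998×10^-16 J × (1 eV / 1.602×10^-19 J) = 1247 eV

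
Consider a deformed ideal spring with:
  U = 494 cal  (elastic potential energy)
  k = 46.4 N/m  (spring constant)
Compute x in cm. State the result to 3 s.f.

944 cm

Rearranging U = ½k·x² for x: x = √(2U/k).
U = 494 cal = 2067 J; k = 46.4 N/m.
x = 9.439 m
9.439 m × (1 cm / 0.01000 m) = 943.9 cm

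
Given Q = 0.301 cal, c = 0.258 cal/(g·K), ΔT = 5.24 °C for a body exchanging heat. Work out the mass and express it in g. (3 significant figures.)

Solving Q = m·c·ΔT for m: m = Q/(c·ΔT).
Q = 0.301 cal = 1.259 J; c = 0.258 cal/(g·K) = 1079 J/(kg·K); ΔT = 5.24 °C = 5.240 K.
m = 2.226×10^-4 kg
2.226×10^-4 kg × (1 g / 0.001000 kg) = 0.2226 g

0.223 g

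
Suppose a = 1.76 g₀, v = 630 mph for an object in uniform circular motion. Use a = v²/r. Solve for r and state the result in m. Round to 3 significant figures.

Solving a = v²/r for r: r = v²/a.
a = 1.76 g₀ = 17.26 m/s²; v = 630 mph = 281.6 m/s.
r = 4596 m

4600 m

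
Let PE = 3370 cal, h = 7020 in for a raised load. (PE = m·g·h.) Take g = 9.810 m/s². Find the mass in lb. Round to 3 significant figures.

Rearranging: m = PE/(g·h).
PE = 3370 cal = 14100 J; h = 7020 in = 178.3 m; g = 9.810 m/s².
m = 8.061 kg
8.061 kg × (1 lb / 0.4536 kg) = 17.77 lb

17.8 lb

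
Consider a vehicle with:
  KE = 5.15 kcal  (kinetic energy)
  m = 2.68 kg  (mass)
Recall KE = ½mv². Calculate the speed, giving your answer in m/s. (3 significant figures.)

127 m/s

Solving KE = ½mv² for v: v = √(2·KE/m).
KE = 5.15 kcal = 21548 J; m = 2.68 kg.
v = 126.8 m/s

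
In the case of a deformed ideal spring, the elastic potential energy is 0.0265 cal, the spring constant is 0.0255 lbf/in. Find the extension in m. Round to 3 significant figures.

0.223 m

Rearranging: x = √(2U/k).
U = 0.0265 cal = 0.1109 J; k = 0.0255 lbf/in = 4.466 N/m.
x = 0.2228 m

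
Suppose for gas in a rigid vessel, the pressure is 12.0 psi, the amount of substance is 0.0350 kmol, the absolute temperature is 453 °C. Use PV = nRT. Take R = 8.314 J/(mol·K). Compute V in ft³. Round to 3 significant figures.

90.2 ft³

From the ideal-gas law: V = nRT/P.
P = 12.0 psi = 82737 Pa; n = 0.0350 kmol = 35.00 mol; T = 453 °C = 726.1 K; R = 8.314 J/(mol·K).
V = 2.554 m³
2.554 m³ × (1 ft³ / 0.02832 m³) = 90.19 ft³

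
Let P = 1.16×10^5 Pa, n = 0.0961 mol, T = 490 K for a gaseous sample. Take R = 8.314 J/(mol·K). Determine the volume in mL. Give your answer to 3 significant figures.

3370 mL

Rearranging PV = nRT for V: V = nRT/P.
P = 1.16×10^5 Pa; n = 0.0961 mol; T = 490 K; R = 8.314 J/(mol·K).
V = 0.003375 m³
0.003375 m³ × (1 mL / 1.000×10^-6 m³) = 3375 mL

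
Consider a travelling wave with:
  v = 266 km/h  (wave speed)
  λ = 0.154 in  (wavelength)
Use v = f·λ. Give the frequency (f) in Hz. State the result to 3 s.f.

Solving v = f·λ for f: f = v/λ.
v = 266 km/h = 73.89 m/s; λ = 0.154 in = 0.003912 m.
f = 18890 Hz

18900 Hz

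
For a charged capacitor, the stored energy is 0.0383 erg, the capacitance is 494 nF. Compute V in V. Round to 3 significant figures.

Rearranging E = ½C·V² for V: V = √(2E/C).
E = 0.0383 erg = 3.830×10^-9 J; C = 494 nF = 4.940×10^-7 F.
V = 0.1245 V  (the unit combination reduces to kg·m²/(A·s³) = V)

0.125 V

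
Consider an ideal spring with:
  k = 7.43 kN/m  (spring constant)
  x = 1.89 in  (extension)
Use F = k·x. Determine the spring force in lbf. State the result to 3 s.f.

Directly: F = kx.
k = 7.43 kN/m = 7430 N/m; x = 1.89 in = 0.04801 m.
F = 356.7 N
356.7 N × (1 lbf / 4.448 N) = 80.19 lbf

80.2 lbf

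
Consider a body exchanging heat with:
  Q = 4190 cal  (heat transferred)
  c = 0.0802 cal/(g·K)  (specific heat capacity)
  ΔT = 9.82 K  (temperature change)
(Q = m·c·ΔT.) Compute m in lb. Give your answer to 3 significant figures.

Rearranging: m = Q/(c·ΔT).
Q = 4190 cal = 17531 J; c = 0.0802 cal/(g·K) = 335.6 J/(kg·K); ΔT = 9.82 K.
m = 5.320 kg
5.320 kg × (1 lb / 0.4536 kg) = 11.73 lb

11.7 lb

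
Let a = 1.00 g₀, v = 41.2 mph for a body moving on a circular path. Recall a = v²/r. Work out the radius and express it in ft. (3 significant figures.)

Rearranging a = v²/r for r: r = v²/a.
a = 1.00 g₀ = 9.807 m/s²; v = 41.2 mph = 18.42 m/s.
r = 34.59 m
34.59 m × (1 ft / 0.3048 m) = 113.5 ft

113 ft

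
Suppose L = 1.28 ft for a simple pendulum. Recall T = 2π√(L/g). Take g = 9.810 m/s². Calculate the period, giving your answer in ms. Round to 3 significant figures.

1250 ms

Directly: T = 2π√(L/g).
L = 1.28 ft = 0.3901 m; g = 9.810 m/s².
T = 1.253 s
1.253 s × (1 ms / 0.001000 s) = 1253 ms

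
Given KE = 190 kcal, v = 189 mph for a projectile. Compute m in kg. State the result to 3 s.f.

Rearranging: m = 2·KE/v².
KE = 190 kcal = 7.950×10^5 J; v = 189 mph = 84.49 m/s.
m = 222.7 kg

223 kg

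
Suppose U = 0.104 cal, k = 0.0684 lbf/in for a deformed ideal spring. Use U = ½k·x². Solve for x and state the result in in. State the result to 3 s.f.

10.6 in

Rearranging U = ½k·x² for x: x = √(2U/k).
U = 0.104 cal = 0.4351 J; k = 0.0684 lbf/in = 11.98 N/m.
x = 0.2695 m
0.2695 m × (1 in / 0.02540 m) = 10.61 in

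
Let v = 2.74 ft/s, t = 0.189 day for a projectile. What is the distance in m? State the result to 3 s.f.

13600 m

Rearranging v = d/t for d: d = v·t.
v = 2.74 ft/s = 0.8352 m/s; t = 0.189 day = 16330 s.
d = 13638 m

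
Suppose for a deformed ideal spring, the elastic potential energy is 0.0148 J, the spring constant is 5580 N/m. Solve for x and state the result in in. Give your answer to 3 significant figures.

Solving U = ½k·x² for x: x = √(2U/k).
U = 0.0148 J; k = 5580 N/m.
x = 0.002303 m
0.002303 m × (1 in / 0.02540 m) = 0.09068 in

0.0907 in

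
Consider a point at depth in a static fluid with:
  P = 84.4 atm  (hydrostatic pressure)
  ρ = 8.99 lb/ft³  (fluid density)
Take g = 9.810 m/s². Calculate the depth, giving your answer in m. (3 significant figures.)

6050 m

Solving P = ρ·g·h for h: h = P/(ρ·g).
P = 84.4 atm = 8.552×10^6 Pa; ρ = 8.99 lb/ft³ = 144.0 kg/m³; g = 9.810 m/s².
h = 6054 m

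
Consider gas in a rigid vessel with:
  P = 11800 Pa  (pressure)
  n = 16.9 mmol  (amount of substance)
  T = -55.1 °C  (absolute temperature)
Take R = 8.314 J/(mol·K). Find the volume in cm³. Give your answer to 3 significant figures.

2600 cm³

From the ideal-gas law: V = nRT/P.
P = 11800 Pa; n = 16.9 mmol = 0.01690 mol; T = -55.1 °C = 218.0 K; R = 8.314 J/(mol·K).
V = 0.002596 m³
0.002596 m³ × (1 cm³ / 1.000×10^-6 m³) = 2596 cm³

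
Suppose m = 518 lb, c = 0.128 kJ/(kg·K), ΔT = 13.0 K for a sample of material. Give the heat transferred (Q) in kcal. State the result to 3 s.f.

Directly: Q = mcΔT.
m = 518 lb = 235.0 kg; c = 0.128 kJ/(kg·K) = 128.0 J/(kg·K); ΔT = 13.0 K.
Q = 3.910×10^5 J
3.910×10^5 J × (1 kcal / 4184 J) = 93.45 kcal

93.4 kcal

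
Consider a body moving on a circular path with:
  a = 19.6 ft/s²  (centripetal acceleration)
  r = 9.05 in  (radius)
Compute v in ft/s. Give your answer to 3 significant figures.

3.84 ft/s

Solving a = v²/r for v: v = √(a·r).
a = 19.6 ft/s² = 5.974 m/s²; r = 9.05 in = 0.2299 m.
v = 1.172 m/s
1.172 m/s × (1 ft/s / 0.3048 m/s) = 3.845 ft/s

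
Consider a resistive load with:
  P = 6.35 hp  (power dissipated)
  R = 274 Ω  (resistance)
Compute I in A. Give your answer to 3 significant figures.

4.16 A

Solving P = I²R for I: I = √(P/R).
P = 6.35 hp = 4735 W; R = 274 Ω.
I = 4.157 A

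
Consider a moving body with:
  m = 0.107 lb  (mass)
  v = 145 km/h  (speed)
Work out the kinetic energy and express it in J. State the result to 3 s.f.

39.4 J

KE is given directly by: KE = ½mv².
m = 0.107 lb = 0.04853 kg; v = 145 km/h = 40.28 m/s.
KE = 39.37 J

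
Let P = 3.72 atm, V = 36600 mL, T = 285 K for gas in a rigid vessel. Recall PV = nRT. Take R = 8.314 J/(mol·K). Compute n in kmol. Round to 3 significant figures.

0.00582 kmol

Solving PV = nRT for n: n = PV/(RT).
P = 3.72 atm = 3.769×10^5 Pa; V = 36600 mL = 0.03660 m³; T = 285 K; R = 8.314 J/(mol·K).
n = 5.822 mol
5.822 mol × (1 kmol / 1000 mol) = 0.005822 kmol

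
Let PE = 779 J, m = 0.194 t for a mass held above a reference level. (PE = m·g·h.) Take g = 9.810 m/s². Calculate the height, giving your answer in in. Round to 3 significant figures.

Rearranging PE = m·g·h for h: h = PE/(m·g).
PE = 779 J; m = 0.194 t = 194.0 kg; g = 9.810 m/s².
h = 0.4093 m
0.4093 m × (1 in / 0.02540 m) = 16.12 in

16.1 in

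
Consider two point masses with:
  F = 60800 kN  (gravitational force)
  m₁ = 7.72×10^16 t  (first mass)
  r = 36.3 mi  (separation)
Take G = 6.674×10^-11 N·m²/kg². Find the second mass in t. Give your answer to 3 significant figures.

Rearranging: m₂ = F·r²/(G·m₁).
F = 60800 kN = 6.080×10^7 N; m₁ = 7.72×10^16 t = 7.720×10^19 kg; r = 36.3 mi = 58419 m; G = 6.674×10^-11 N·m²/kg².
m₂ = 4.027×10^7 kg
4.027×10^7 kg × (1 t / 1000 kg) = 40273 t

40300 t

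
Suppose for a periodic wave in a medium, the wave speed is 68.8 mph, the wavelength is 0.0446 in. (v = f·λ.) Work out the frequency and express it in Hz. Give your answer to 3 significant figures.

Rearranging v = f·λ for f: f = v/λ.
v = 68.8 mph = 30.76 m/s; λ = 0.0446 in = 0.001133 m.
f = 27150 Hz

27100 Hz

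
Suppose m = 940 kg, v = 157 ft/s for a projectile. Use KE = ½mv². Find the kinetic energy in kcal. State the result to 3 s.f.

257 kcal

Directly: KE = ½mv².
m = 940 kg; v = 157 ft/s = 47.85 m/s.
KE = 1.076×10^6 J  (the unit combination reduces to kg·m²/s² = J)
1.076×10^6 J × (1 kcal / 4184 J) = 257.2 kcal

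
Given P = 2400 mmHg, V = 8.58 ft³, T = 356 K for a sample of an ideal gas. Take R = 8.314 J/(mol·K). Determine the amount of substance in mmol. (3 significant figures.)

From the ideal-gas law: n = PV/(RT).
P = 2400 mmHg = 3.200×10^5 Pa; V = 8.58 ft³ = 0.2430 m³; T = 356 K; R = 8.314 J/(mol·K).
n = 26.27 mol
26.27 mol × (1 mmol / 0.001000 mol) = 26265 mmol

26300 mmol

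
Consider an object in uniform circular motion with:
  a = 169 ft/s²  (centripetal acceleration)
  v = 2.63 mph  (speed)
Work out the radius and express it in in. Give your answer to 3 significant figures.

1.06 in

Rearranging a = v²/r for r: r = v²/a.
a = 169 ft/s² = 51.51 m/s²; v = 2.63 mph = 1.176 m/s.
r = 0.02684 m
0.02684 m × (1 in / 0.02540 m) = 1.056 in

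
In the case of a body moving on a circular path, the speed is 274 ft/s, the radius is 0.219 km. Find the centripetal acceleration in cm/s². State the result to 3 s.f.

3180 cm/s²

a is given directly by: a = v²/r.
v = 274 ft/s = 83.52 m/s; r = 0.219 km = 219.0 m.
a = 31.85 m/s²
31.85 m/s² × (1 cm/s² / 0.01000 m/s²) = 3185 cm/s²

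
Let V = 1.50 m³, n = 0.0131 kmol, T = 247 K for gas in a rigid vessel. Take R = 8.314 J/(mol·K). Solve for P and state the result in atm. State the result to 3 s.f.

From the ideal-gas law: P = nRT/V.
V = 1.50 m³; n = 0.0131 kmol = 13.10 mol; T = 247 K; R = 8.314 J/(mol·K).
P = 17934 Pa
17934 Pa × (1 atm / 1.013×10^5 Pa) = 0.1770 atm

0.177 atm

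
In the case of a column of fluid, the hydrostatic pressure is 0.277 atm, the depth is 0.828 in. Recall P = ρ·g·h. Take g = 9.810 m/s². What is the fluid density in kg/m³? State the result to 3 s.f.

Solving P = ρ·g·h for ρ: ρ = P/(g·h).
P = 0.277 atm = 28067 Pa; h = 0.828 in = 0.02103 m; g = 9.810 m/s².
ρ = 1.360×10^5 kg/m³

1.36×10^5 kg/m³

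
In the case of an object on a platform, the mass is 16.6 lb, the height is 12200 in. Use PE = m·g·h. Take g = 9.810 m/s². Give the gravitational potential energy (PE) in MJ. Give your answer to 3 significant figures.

PE is given directly by: PE = mgh.
m = 16.6 lb = 7.530 kg; h = 12200 in = 309.9 m; g = 9.810 m/s².
PE = 22890 J  (the unit combination reduces to kg·m²/s² = J)
22890 J × (1 MJ / 1.000×10^6 J) = 0.02289 MJ

0.0229 MJ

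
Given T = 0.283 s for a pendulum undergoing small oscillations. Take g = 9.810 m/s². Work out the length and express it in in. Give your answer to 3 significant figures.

Rearranging: L = g·(T/2π)².
T = 0.283 s; g = 9.810 m/s².
L = 0.01990 m
0.01990 m × (1 in / 0.02540 m) = 0.7835 in

0.784 in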